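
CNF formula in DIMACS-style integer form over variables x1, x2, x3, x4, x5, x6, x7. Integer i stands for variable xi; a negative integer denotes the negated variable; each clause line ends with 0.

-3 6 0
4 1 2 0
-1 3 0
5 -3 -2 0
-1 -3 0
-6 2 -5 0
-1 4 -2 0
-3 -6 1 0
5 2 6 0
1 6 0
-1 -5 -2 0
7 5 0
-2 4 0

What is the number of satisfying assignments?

The models are:
  x1=0 x2=0 x3=0 x4=1 x5=0 x6=1 x7=1
  x1=0 x2=1 x3=0 x4=1 x5=0 x6=1 x7=1
  x1=0 x2=1 x3=0 x4=1 x5=1 x6=1 x7=0
  x1=0 x2=1 x3=0 x4=1 x5=1 x6=1 x7=1
That's 4 in total.

4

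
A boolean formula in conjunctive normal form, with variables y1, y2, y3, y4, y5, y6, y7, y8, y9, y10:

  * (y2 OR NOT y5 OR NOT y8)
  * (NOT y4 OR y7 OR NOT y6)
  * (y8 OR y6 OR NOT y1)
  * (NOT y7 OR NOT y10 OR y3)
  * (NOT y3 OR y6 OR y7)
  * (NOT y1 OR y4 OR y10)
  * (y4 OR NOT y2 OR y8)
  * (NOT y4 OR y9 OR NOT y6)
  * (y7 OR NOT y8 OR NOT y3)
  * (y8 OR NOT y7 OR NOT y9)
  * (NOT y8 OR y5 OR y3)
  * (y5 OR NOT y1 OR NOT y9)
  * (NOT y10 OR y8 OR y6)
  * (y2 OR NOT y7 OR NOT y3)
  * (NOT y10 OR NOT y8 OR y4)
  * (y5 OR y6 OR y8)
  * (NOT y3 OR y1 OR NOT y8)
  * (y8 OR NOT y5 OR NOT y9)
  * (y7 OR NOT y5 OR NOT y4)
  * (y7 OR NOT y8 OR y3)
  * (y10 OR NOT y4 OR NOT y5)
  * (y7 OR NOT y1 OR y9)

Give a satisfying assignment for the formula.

y1 = 0  y2 = 0  y3 = 0  y4 = 0  y5 = 1  y6 = 0  y7 = 0  y8 = 0  y9 = 0  y10 = 0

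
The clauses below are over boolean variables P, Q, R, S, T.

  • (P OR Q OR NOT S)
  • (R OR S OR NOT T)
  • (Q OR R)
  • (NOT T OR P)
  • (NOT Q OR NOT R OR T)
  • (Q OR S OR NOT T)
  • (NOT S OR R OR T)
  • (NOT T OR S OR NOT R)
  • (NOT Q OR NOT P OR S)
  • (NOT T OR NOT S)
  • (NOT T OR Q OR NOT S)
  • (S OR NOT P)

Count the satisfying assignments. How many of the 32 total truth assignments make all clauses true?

The models are:
  P=0 Q=0 R=1 S=0 T=0
  P=0 Q=1 R=0 S=0 T=0
  P=1 Q=0 R=1 S=1 T=0
Count: 3.

3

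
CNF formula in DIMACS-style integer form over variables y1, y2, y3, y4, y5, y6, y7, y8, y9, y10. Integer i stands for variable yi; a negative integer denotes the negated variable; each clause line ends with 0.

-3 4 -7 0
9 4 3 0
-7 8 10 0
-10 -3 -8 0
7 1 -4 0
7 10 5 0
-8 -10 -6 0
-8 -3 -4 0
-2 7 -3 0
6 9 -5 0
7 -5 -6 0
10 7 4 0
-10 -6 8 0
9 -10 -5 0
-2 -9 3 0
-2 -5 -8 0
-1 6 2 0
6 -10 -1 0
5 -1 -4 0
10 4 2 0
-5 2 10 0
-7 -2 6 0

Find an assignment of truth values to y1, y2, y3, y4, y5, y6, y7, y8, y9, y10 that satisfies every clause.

Branch on y1: take y1 = False.
The remaining clauses are satisfied by y2 = False, y3 = False, y4 = True, y5 = True, y6 = False, y7 = True, y8 = True, y9 = True, y10 = True.
Every clause has at least one true literal under this assignment.

y1=False, y2=False, y3=False, y4=True, y5=True, y6=False, y7=True, y8=True, y9=True, y10=True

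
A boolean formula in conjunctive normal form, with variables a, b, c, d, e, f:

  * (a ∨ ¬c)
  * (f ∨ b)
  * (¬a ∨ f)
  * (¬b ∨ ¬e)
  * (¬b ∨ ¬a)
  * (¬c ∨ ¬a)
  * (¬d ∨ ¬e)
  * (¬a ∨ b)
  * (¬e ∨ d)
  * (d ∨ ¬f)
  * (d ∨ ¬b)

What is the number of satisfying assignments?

3

The models are:
  a=F b=F c=F d=T e=F f=T
  a=F b=T c=F d=T e=F f=F
  a=F b=T c=F d=T e=F f=T
That's 3 in total.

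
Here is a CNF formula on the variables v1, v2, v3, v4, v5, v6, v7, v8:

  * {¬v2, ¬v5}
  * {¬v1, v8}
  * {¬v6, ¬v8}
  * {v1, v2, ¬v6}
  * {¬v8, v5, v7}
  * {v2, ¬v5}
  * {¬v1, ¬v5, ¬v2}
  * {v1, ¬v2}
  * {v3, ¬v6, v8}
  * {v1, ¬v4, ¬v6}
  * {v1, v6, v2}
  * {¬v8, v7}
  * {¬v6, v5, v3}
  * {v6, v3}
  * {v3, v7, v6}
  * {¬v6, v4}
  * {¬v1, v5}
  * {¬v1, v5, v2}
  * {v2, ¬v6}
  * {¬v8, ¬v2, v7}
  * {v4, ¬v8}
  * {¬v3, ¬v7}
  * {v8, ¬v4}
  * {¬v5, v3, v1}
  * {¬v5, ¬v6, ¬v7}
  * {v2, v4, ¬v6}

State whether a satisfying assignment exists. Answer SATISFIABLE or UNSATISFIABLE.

UNSATISFIABLE

v6 = True:
  propagation gives v8=False, v1=False, v2=True; an empty clause results — contradiction.
v6 = False:
  propagation gives v3=True, v7=False, v8=False, v1=False; an empty clause results — contradiction.
Every branch closes, so no satisfying assignment exists.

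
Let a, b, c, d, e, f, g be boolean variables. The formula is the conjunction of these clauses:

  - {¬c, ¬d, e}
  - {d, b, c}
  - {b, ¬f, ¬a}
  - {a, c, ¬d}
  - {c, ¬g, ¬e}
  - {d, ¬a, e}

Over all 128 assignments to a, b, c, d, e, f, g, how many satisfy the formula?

Split on c, then d.
  c=T, d=T: g free; 7 ways for (a,b,e,f) × 2^1 = 14.
  c=T, d=F: g free; 11 ways for (a,b,e,f) × 2^1 = 22.
  c=F, d=T: 9 of the 32 assignments to (a,b,e,f,g) work.
  c=F, d=F: f free; 4 ways for (a,b,e,g) × 2^1 = 8.
Total: 14 + 22 + 9 + 8 = 53.

53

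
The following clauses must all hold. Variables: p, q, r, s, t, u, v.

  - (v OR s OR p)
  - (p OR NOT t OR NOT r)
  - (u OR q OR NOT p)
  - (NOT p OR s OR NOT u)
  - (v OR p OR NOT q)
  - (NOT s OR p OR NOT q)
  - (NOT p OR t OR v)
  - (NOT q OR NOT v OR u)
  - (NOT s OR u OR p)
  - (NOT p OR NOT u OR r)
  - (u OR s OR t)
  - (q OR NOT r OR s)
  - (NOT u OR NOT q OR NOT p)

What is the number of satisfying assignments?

Case analysis on p and u:
  p=1, u=1: remaining (q,r,s,t,v) ∈ {(0,1,1,0,1); (0,1,1,1,0); (0,1,1,1,1)} — 3.
  p=1, u=0: remaining (q,r,s,t,v) ∈ {(1,0,0,1,0); (1,0,1,1,0); (1,1,0,1,0); (1,1,1,1,0)} — 4.
  p=0, u=1: 11 of the 32 assignments to (q,r,s,t,v) work.
  p=0, u=0: remaining (q,r,s,t,v) ∈ {(0,0,0,1,1)} — 1.
Total: 3 + 4 + 11 + 1 = 19.

19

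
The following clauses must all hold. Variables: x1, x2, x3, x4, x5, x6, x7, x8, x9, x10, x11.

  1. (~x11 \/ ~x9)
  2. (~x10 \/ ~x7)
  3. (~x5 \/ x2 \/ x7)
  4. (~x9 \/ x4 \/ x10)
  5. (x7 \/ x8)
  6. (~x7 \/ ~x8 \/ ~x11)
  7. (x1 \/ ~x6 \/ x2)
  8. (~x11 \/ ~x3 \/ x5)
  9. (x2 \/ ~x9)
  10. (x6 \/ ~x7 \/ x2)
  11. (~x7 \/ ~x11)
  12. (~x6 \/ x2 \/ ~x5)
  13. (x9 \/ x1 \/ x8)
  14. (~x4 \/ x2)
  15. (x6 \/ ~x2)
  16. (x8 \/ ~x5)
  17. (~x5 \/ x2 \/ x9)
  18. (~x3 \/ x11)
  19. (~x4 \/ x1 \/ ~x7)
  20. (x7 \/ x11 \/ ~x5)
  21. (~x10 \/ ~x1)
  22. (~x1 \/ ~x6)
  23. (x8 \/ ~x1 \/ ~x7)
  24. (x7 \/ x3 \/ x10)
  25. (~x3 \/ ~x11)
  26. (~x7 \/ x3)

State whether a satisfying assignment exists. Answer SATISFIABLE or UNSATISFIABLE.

SATISFIABLE

Set x1 = False and propagate.
Branch on x2: take x2 = True.
  then x6 is forced to True.
Try x3 = False.
  then x7 is forced to False.
  then x8 is forced to True.
  then x10 is forced to True.
For the remaining variables, x4 = False, x5 = True, x9 = False, x11 = True works.
So x1=False, x2=True, x3=False, x4=False, x5=True, x6=True, x7=False, x8=True, x9=False, x10=True, x11=True is a satisfying assignment.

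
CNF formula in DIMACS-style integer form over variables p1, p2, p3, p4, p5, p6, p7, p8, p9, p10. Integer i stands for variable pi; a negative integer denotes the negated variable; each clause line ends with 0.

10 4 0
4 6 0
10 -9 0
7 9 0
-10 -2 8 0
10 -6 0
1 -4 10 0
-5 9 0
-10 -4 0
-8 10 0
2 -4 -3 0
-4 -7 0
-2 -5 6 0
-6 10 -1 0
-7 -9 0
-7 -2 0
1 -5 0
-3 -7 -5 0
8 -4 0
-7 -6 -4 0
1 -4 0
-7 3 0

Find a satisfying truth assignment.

p1=0, p2=0, p3=0, p4=0, p5=0, p6=1, p7=0, p8=1, p9=1, p10=1

Check each clause:
  1. {p4, p10} — p10 is true.
  2. {p6, p4} — p6 is true.
  3. {p10, ¬p9} — p10 is true.
  4. {p9, p7} — p9 is true.
  5. {¬p2, p8, ¬p10} — p8 is true.
  6. {¬p6, p10} — p10 is true.
  7. {¬p4, p10, p1} — p10 is true.
  8. {¬p5, p9} — p9 is true.
  9. {¬p10, ¬p4} — ¬p4 is true.
  10. {¬p8, p10} — p10 is true.
  11. {¬p3, ¬p4, p2} — ¬p4 is true.
  12. {¬p4, ¬p7} — ¬p7 is true.
  13. {¬p2, ¬p5, p6} — ¬p5 is true.
  14. {¬p6, p10, ¬p1} — p10 is true.
  15. {¬p9, ¬p7} — ¬p7 is true.
  16. {¬p2, ¬p7} — ¬p7 is true.
  17. {p1, ¬p5} — ¬p5 is true.
  18. {¬p5, ¬p3, ¬p7} — ¬p7 is true.
  19. {¬p4, p8} — p8 is true.
  20. {¬p6, ¬p7, ¬p4} — ¬p7 is true.
  21. {¬p4, p1} — ¬p4 is true.
  22. {¬p7, p3} — ¬p7 is true.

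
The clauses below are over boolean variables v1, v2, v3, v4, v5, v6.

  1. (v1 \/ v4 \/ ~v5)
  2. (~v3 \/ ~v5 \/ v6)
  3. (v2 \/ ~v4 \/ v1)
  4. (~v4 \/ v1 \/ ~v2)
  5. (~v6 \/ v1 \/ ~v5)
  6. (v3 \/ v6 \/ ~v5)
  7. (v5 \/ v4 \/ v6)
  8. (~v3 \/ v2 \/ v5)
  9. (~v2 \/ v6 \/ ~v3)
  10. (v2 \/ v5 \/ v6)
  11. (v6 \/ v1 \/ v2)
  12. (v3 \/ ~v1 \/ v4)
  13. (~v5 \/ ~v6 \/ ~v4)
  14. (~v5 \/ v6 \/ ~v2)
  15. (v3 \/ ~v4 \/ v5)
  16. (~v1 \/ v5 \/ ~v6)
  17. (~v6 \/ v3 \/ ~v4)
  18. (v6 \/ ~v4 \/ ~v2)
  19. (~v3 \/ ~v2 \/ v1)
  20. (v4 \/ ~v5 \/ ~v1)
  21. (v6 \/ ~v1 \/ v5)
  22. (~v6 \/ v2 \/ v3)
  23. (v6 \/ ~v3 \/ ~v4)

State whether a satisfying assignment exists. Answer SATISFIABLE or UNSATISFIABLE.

SATISFIABLE

Branch on v1: take v1 = False.
Set v2 = True and propagate.
  then v4 is forced to False.
  then v5 is forced to False.
  then v6 is forced to True.
  then v3 is forced to False.
Every clause has at least one true literal under this assignment.
So v1 = False  v2 = True  v3 = False  v4 = False  v5 = False  v6 = True is a satisfying assignment.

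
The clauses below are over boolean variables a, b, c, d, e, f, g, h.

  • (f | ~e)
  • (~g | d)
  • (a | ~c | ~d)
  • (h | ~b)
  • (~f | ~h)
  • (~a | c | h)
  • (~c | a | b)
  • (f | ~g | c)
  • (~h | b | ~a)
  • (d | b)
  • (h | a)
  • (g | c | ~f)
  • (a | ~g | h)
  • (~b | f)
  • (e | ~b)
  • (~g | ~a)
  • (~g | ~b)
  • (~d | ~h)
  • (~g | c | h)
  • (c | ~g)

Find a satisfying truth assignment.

a = True, b = False, c = True, d = True, e = False, f = False, g = False, h = False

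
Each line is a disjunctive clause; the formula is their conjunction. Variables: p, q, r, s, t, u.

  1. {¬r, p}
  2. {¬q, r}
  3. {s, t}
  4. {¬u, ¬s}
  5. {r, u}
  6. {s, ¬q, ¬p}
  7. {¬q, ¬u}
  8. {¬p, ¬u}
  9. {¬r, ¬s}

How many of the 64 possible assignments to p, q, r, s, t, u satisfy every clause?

2

Satisfying assignments:
  p=0 q=0 r=0 s=0 t=1 u=1
  p=1 q=0 r=1 s=0 t=1 u=0
Count: 2.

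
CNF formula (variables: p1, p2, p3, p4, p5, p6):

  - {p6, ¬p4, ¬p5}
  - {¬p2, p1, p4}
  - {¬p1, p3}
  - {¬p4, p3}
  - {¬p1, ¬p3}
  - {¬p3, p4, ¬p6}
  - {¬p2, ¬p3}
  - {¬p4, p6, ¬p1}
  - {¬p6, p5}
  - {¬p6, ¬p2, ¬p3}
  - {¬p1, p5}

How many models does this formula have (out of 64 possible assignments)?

7

Case analysis on p3 and p1:
  p3=1, p1=1: a clause becomes empty — 0.
  p3=1, p1=0: remaining (p2,p4,p5,p6) ∈ {(0,0,0,0); (0,0,1,0); (0,1,0,0); (0,1,1,1)} — 4.
  p3=0, p1=1: a clause becomes empty — 0.
  p3=0, p1=0: remaining (p2,p4,p5,p6) ∈ {(0,0,0,0); (0,0,1,0); (0,0,1,1)} — 3.
Total: 0 + 4 + 0 + 3 = 7.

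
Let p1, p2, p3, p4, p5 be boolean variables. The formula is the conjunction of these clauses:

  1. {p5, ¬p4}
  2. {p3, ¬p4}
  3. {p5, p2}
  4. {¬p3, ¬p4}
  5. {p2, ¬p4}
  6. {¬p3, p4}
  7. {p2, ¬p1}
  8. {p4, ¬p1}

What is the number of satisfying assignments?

3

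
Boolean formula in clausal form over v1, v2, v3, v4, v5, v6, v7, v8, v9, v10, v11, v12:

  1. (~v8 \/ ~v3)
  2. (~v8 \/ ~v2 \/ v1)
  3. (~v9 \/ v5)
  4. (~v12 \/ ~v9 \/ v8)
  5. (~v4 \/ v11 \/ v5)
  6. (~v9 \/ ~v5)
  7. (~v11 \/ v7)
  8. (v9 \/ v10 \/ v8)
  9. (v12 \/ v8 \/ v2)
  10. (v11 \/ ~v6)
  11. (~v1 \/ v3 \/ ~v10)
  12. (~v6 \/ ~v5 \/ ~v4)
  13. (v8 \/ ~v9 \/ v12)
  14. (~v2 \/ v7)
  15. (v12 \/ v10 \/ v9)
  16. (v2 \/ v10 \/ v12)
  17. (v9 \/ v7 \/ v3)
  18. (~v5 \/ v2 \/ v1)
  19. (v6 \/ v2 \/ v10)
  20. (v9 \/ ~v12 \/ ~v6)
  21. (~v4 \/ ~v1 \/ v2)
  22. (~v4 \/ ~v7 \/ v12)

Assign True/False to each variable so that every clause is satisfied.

Branch on v1: take v1 = True.
Set v2 = True and propagate.
  then v7 is forced to True.
For the remaining variables, v3 = True, v4 = True, v5 = False, v6 = False, v8 = False, v9 = False, v10 = True, v11 = True, v12 = True works.

v1=T, v2=T, v3=T, v4=T, v5=F, v6=F, v7=T, v8=F, v9=F, v10=T, v11=T, v12=T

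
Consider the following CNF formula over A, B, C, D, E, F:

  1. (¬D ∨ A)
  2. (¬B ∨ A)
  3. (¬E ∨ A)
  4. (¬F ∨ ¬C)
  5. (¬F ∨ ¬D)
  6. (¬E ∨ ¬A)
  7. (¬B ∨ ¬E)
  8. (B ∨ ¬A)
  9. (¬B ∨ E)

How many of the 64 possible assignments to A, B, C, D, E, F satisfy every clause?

3

Satisfying assignments:
  A=0 B=0 C=0 D=0 E=0 F=0
  A=0 B=0 C=0 D=0 E=0 F=1
  A=0 B=0 C=1 D=0 E=0 F=0
Count: 3.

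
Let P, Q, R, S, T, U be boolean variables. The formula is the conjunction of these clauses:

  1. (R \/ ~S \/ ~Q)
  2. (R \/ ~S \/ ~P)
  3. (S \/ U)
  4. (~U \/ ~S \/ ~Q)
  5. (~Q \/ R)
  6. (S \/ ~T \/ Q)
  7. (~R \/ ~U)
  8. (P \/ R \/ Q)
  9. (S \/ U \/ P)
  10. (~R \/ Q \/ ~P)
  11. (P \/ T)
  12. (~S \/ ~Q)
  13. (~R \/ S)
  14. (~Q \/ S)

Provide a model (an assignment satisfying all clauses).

P=True, Q=False, R=False, S=False, T=False, U=True

Set P = True and propagate.
Branch on Q: take Q = False.
  then R is forced to False.
  then S is forced to False.
  then U is forced to True.
  then T is forced to False.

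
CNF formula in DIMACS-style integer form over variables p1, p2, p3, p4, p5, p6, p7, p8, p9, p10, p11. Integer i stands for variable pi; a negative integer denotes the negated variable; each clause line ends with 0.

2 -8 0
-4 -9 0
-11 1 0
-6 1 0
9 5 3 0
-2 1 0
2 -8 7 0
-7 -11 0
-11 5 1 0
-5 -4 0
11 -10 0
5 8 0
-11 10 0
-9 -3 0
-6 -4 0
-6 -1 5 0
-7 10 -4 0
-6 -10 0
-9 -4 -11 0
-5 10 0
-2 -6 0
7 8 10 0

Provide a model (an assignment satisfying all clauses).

p1=1  p2=1  p3=0  p4=0  p5=1  p6=0  p7=0  p8=0  p9=0  p10=1  p11=1

Pure literal: p4 appears only negated; assign p4 = False.
p6 occurs only negated in the remaining clauses — set p6 = False.
Try p1 = True.
Try p2 = True.
Set p3 = False and propagate.
The remaining clauses are satisfied by p5 = True, p7 = False, p8 = False, p9 = False, p10 = True, p11 = True.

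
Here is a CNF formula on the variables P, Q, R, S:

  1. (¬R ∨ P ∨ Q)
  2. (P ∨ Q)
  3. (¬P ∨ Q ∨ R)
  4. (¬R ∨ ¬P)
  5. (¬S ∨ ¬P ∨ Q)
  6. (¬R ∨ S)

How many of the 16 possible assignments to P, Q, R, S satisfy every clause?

Satisfying assignments:
  P=F Q=T R=F S=F
  P=F Q=T R=F S=T
  P=F Q=T R=T S=T
  P=T Q=T R=F S=F
  P=T Q=T R=F S=T
Count: 5.

5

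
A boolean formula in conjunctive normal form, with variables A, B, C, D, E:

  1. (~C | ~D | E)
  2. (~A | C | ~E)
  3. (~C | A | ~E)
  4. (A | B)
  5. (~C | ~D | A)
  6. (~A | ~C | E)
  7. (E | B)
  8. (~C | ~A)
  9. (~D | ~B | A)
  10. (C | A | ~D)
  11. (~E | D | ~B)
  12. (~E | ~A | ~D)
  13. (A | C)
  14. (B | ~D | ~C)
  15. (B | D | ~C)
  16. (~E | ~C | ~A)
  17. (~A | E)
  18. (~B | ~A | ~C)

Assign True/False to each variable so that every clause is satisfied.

A=F  B=T  C=T  D=F  E=F

Check each clause:
  1. (~D | E | ~C) — ~D is true.
  2. (~E | C | ~A) — C is true.
  3. (A | ~E | ~C) — ~E is true.
  4. (B | A) — B is true.
  5. (~C | ~D | A) — ~D is true.
  6. (~A | ~C | E) — ~A is true.
  7. (E | B) — B is true.
  8. (~A | ~C) — ~A is true.
  9. (~B | A | ~D) — ~D is true.
  10. (A | C | ~D) — C is true.
  11. (~E | ~B | D) — ~E is true.
  12. (~E | ~A | ~D) — ~E is true.
  13. (C | A) — C is true.
  14. (~C | ~D | B) — B is true.
  15. (B | D | ~C) — B is true.
  16. (~C | ~E | ~A) — ~E is true.
  17. (E | ~A) — ~A is true.
  18. (~B | ~A | ~C) — ~A is true.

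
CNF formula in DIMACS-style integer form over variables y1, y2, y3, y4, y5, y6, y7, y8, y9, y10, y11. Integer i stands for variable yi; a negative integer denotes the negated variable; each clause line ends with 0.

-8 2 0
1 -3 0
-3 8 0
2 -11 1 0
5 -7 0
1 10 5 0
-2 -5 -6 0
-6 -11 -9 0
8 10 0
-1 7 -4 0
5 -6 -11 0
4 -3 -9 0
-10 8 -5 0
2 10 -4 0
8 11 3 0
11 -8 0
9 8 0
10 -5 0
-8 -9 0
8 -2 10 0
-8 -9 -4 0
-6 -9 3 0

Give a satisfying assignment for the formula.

y1=F, y2=T, y3=F, y4=F, y5=F, y6=F, y7=F, y8=F, y9=T, y10=T, y11=T

Pure literal: y6 appears only negated; assign y6 = False.
Branch on y1: take y1 = False.
  then y3 is forced to False.
Try y2 = True.
Branch on y4: take y4 = False.
The remaining clauses are satisfied by y5 = False, y7 = False, y8 = False, y9 = True, y10 = True, y11 = True.
Every clause has at least one true literal under this assignment.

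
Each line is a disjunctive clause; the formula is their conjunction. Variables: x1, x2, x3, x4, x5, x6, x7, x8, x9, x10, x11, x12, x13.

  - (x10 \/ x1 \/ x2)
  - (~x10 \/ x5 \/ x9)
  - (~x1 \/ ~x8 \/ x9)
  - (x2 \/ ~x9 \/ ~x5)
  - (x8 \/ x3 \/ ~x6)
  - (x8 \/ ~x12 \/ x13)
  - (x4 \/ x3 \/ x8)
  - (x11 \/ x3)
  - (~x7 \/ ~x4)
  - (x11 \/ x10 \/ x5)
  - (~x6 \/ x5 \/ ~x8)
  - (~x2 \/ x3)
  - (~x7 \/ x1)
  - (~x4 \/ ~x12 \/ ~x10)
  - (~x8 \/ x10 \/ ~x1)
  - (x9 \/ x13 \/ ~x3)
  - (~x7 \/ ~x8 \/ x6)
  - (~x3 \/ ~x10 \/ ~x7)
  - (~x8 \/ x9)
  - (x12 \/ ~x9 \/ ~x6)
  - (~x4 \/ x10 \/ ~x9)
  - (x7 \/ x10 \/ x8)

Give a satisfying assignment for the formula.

x13 occurs only positively in the remaining clauses — set x13 = True.
Try x1 = False.
  then x7 is forced to False.
Branch on x2: take x2 = True.
  then x3 is forced to True.
Try x4 = False.
For the remaining variables, x5 = True, x6 = True, x8 = True, x9 = True, x10 = True, x11 = False, x12 = True works.

x1 = False, x2 = True, x3 = True, x4 = False, x5 = True, x6 = True, x7 = False, x8 = True, x9 = True, x10 = True, x11 = False, x12 = True, x13 = True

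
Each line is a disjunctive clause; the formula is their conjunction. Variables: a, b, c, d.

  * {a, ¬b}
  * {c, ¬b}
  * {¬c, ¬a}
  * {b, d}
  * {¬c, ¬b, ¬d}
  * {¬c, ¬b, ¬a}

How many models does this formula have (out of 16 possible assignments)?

The models are:
  a=F b=F c=F d=T
  a=F b=F c=T d=T
  a=T b=F c=F d=T
That's 3 in total.

3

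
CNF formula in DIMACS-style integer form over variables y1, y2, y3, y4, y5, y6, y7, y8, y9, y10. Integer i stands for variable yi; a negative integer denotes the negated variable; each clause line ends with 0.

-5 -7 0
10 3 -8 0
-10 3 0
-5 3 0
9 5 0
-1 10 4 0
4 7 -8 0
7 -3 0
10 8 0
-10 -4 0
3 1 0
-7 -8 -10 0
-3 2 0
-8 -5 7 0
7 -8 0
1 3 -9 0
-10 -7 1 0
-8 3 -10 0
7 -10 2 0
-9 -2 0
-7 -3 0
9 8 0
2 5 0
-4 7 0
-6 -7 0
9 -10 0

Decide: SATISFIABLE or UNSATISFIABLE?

y7 = True:
  propagation gives y5=False, y9=True, y2=False; an empty clause results — contradiction.
y7 = False:
  propagation gives y3=False, y10=False, y8=False; an empty clause results — contradiction.
Every branch closes, so no satisfying assignment exists.

UNSATISFIABLE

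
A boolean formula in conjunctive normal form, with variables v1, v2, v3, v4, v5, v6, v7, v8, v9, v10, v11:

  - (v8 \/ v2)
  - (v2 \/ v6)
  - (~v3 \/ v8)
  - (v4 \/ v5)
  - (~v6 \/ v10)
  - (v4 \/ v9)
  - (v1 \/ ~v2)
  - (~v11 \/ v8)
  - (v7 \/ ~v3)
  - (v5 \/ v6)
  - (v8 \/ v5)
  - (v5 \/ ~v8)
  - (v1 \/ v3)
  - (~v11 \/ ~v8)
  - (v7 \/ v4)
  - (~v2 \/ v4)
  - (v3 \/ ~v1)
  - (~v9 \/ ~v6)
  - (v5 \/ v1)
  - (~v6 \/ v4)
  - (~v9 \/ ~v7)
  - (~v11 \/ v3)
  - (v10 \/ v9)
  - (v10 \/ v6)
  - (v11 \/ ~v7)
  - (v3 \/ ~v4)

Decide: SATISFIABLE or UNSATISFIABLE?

UNSATISFIABLE

v3 = True:
  propagation gives v8=True, v7=True, v5=True, v11=False; an empty clause results — contradiction.
v3 = False:
  propagation gives v1=True; an empty clause results — contradiction.
Every branch closes, so no satisfying assignment exists.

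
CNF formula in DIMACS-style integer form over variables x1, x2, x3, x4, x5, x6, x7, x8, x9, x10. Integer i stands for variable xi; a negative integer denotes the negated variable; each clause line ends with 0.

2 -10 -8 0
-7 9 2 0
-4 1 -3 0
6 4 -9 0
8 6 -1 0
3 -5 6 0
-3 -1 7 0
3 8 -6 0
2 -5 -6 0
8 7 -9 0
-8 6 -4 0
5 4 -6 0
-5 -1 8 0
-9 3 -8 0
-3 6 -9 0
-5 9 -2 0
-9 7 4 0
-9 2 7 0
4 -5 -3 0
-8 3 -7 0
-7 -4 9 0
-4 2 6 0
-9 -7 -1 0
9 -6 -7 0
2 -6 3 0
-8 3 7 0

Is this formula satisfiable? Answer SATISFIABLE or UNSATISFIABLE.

SATISFIABLE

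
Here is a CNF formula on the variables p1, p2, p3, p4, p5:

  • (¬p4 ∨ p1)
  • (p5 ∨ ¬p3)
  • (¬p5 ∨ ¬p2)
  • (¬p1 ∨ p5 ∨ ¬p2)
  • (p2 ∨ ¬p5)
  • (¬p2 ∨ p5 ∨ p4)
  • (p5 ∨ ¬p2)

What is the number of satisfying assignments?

The models are:
  p1=0 p2=0 p3=0 p4=0 p5=0
  p1=1 p2=0 p3=0 p4=0 p5=0
  p1=1 p2=0 p3=0 p4=1 p5=0
That's 3 in total.

3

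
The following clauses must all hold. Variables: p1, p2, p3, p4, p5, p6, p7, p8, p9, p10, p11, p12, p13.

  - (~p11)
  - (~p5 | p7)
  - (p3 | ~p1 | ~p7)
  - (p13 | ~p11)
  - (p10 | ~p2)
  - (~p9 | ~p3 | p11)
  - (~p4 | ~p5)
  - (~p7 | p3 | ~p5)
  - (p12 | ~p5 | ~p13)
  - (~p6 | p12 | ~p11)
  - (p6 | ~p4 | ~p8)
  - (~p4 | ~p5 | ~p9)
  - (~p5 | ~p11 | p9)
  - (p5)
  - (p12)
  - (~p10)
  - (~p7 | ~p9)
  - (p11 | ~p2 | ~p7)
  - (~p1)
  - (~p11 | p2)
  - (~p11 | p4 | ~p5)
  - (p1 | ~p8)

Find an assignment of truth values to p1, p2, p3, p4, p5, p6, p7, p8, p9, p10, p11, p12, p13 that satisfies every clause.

p1=F, p2=F, p3=T, p4=F, p5=T, p6=F, p7=T, p8=F, p9=F, p10=F, p11=F, p12=T, p13=F

Check each clause:
  1. (~p11) — ~p11 is true.
  2. (~p5 | p7) — p7 is true.
  3. (~p1 | ~p7 | p3) — p3 is true.
  4. (p13 | ~p11) — ~p11 is true.
  5. (p10 | ~p2) — ~p2 is true.
  6. (~p3 | ~p9 | p11) — ~p9 is true.
  7. (~p4 | ~p5) — ~p4 is true.
  8. (~p7 | p3 | ~p5) — p3 is true.
  9. (~p13 | p12 | ~p5) — ~p13 is true.
  10. (~p11 | ~p6 | p12) — ~p6 is true.
  11. (~p8 | p6 | ~p4) — ~p8 is true.
  12. (~p4 | ~p9 | ~p5) — ~p4 is true.
  13. (p9 | ~p5 | ~p11) — ~p11 is true.
  14. (p5) — p5 is true.
  15. (p12) — p12 is true.
  16. (~p10) — ~p10 is true.
  17. (~p7 | ~p9) — ~p9 is true.
  18. (~p7 | p11 | ~p2) — ~p2 is true.
  19. (~p1) — ~p1 is true.
  20. (p2 | ~p11) — ~p11 is true.
  21. (p4 | ~p11 | ~p5) — ~p11 is true.
  22. (~p8 | p1) — ~p8 is true.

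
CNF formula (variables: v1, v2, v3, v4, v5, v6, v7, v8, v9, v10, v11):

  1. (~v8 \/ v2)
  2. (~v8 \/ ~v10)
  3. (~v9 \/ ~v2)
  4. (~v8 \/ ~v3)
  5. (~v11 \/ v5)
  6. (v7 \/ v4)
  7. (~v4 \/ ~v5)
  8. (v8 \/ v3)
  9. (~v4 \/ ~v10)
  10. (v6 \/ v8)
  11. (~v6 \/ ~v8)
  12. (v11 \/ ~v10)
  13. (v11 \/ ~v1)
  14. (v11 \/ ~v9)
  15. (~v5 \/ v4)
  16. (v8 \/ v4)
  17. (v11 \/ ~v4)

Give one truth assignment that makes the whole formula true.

v1=F, v2=T, v3=F, v4=F, v5=F, v6=F, v7=T, v8=T, v9=F, v10=F, v11=F

v1 occurs only negated in the remaining clauses — set v1 = False.
v7 occurs only positively in the remaining clauses — set v7 = True.
Branch on v2: take v2 = True.
  then v9 is forced to False.
Try v3 = False.
  then v8 is forced to True.
  then v10 is forced to False.
  then v6 is forced to False.
For the remaining variables, v4 = False, v5 = False, v11 = False works.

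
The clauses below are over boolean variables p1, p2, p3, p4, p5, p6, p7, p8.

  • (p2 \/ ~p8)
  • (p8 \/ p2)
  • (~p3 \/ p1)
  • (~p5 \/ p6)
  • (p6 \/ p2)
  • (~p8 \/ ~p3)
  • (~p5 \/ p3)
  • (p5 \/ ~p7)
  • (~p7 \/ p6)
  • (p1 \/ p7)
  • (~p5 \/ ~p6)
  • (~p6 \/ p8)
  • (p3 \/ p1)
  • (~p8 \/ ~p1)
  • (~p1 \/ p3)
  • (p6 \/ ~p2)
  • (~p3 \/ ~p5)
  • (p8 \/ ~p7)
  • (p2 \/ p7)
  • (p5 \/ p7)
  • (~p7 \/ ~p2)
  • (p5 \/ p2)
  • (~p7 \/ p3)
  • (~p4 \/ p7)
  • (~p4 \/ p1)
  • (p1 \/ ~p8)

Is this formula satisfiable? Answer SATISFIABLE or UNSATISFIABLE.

p7 = True:
  propagation gives p5=True, p6=True; an empty clause results — contradiction.
p7 = False:
  propagation gives p1=True, p8=False, p2=True, p6=False; an empty clause results — contradiction.
Every branch closes, so no satisfying assignment exists.

UNSATISFIABLE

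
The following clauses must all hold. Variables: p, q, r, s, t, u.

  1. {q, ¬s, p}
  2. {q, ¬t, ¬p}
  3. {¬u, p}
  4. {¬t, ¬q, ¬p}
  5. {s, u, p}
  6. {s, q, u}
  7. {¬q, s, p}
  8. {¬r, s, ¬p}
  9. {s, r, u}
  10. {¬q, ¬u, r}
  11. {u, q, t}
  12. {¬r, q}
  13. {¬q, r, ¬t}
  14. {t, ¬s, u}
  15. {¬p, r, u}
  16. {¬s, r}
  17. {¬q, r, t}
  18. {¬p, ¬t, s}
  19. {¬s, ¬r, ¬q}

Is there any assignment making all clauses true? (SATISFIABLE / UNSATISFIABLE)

SATISFIABLE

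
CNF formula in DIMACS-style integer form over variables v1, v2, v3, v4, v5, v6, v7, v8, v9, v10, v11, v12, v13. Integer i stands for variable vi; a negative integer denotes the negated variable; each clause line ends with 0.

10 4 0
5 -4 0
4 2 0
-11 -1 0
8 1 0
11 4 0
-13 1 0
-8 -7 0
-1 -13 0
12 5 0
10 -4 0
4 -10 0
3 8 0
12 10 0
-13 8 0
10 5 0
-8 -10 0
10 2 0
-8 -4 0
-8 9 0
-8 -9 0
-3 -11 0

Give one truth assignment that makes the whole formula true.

Pure literal: v2 appears only positively; assign v2 = True.
Pure literal: v5 appears only positively; assign v5 = True.
Branch on v1: take v1 = True.
  then v11 is forced to False.
  then v4 is forced to True.
  then v13 is forced to False.
  then v10 is forced to True.
  then v8 is forced to False.
  then v3 is forced to True.
v6, v7, v9, v12 are now unconstrained; take v6 = False, v7 = False, v9 = True, v12 = True.
Every clause has at least one true literal under this assignment.
Check each clause:
  1. (v10 \/ v4) — v10 is true.
  2. (~v4 \/ v5) — v5 is true.
  3. (v2 \/ v4) — v2 is true.
  4. (~v1 \/ ~v11) — ~v11 is true.
  5. (v8 \/ v1) — v1 is true.
  6. (v4 \/ v11) — v4 is true.
  7. (v1 \/ ~v13) — v1 is true.
  8. (~v8 \/ ~v7) — ~v8 is true.
  9. (~v1 \/ ~v13) — ~v13 is true.
  10. (v12 \/ v5) — v12 is true.
  11. (~v4 \/ v10) — v10 is true.
  12. (v4 \/ ~v10) — v4 is true.
  13. (v3 \/ v8) — v3 is true.
  14. (v10 \/ v12) — v10 is true.
  15. (~v13 \/ v8) — ~v13 is true.
  16. (v5 \/ v10) — v10 is true.
  17. (~v10 \/ ~v8) — ~v8 is true.
  18. (v10 \/ v2) — v10 is true.
  19. (~v4 \/ ~v8) — ~v8 is true.
  20. (v9 \/ ~v8) — ~v8 is true.
  21. (~v9 \/ ~v8) — ~v8 is true.
  22. (~v11 \/ ~v3) — ~v11 is true.

v1 = True, v2 = True, v3 = True, v4 = True, v5 = True, v6 = False, v7 = False, v8 = False, v9 = True, v10 = True, v11 = False, v12 = True, v13 = False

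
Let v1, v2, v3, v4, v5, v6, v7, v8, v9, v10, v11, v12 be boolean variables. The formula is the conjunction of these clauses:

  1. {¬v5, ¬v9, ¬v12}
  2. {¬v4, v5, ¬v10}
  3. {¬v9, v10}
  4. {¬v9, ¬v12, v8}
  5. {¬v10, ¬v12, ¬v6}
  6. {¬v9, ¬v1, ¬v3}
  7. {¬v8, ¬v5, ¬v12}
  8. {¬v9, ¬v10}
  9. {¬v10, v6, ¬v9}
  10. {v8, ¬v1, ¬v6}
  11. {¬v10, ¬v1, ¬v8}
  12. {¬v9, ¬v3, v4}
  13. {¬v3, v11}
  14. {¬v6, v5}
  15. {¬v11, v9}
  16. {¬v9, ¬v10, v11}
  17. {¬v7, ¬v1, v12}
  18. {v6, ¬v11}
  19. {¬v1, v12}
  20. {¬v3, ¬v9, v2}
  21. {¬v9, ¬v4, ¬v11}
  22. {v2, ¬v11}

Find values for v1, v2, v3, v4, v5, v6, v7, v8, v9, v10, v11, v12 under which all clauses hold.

v1 = False, v2 = False, v3 = False, v4 = True, v5 = True, v6 = False, v7 = True, v8 = True, v9 = False, v10 = True, v11 = False, v12 = False

Pure literal: v1 appears only negated; assign v1 = False.
Pure literal: v3 appears only negated; assign v3 = False.
Try v2 = False.
  then v11 is forced to False.
For the remaining variables, v4 = True, v5 = True, v6 = False, v7 = True, v8 = True, v9 = False, v10 = True, v12 = False works.
Every clause has at least one true literal under this assignment.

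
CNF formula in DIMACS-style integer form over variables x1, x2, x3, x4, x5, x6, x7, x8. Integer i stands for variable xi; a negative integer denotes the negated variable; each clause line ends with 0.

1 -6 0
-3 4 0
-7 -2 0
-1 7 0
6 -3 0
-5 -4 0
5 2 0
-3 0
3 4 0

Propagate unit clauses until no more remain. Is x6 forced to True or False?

False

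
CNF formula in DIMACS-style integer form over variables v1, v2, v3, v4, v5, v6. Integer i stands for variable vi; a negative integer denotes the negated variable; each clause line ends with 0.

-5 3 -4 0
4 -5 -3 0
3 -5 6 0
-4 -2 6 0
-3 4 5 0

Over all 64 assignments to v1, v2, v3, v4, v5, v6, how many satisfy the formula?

30

Split on v3, then v4.
  v3=1, v4=1: v1, v5 free; 3 ways for (v2,v6) × 2^2 = 12.
  v3=1, v4=0: a clause becomes empty — 0.
  v3=0, v4=1: v1 free; 3 ways for (v2,v5,v6) × 2^1 = 6.
  v3=0, v4=0: v1, v2 free; 3 ways for (v5,v6) × 2^2 = 12.
Total: 12 + 0 + 6 + 12 = 30.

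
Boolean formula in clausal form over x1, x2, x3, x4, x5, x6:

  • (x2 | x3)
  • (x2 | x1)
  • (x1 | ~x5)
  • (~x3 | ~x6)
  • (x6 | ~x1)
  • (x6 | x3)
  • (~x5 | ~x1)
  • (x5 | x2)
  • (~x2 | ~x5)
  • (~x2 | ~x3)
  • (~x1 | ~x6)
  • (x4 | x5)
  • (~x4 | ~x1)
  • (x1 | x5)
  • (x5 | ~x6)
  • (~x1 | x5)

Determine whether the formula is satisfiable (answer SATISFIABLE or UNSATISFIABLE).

UNSATISFIABLE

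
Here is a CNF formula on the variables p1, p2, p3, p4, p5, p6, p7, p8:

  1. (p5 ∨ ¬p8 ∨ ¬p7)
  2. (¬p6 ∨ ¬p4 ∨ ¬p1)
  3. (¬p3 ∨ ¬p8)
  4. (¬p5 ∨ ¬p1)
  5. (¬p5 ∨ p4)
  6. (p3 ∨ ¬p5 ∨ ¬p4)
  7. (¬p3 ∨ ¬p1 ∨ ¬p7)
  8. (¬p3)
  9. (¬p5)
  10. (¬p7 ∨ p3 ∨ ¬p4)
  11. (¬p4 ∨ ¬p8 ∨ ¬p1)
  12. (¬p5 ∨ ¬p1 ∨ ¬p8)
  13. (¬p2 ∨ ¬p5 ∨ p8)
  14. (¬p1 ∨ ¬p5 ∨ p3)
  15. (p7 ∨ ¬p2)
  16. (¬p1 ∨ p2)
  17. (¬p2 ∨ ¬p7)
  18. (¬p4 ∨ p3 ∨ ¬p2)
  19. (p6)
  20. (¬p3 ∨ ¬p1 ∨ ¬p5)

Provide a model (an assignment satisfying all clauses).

p1=F, p2=F, p3=F, p4=F, p5=F, p6=T, p7=T, p8=F

The clause (¬p3) is unit: p3 must be False.
(¬p5) is a unit clause, so p5 = False.
The clause (p6) is unit: p6 must be True.
Pure literal: p1 appears only negated; assign p1 = False.
p4 occurs only negated in the remaining clauses — set p4 = False.
Try p2 = False.
For the remaining variables, p7 = True, p8 = False works.
Check each clause:
  1. (¬p7 ∨ p5 ∨ ¬p8) — ¬p8 is true.
  2. (¬p4 ∨ ¬p6 ∨ ¬p1) — ¬p4 is true.
  3. (¬p3 ∨ ¬p8) — ¬p8 is true.
  4. (¬p1 ∨ ¬p5) — ¬p5 is true.
  5. (p4 ∨ ¬p5) — ¬p5 is true.
  6. (¬p5 ∨ ¬p4 ∨ p3) — ¬p4 is true.
  7. (¬p3 ∨ ¬p7 ∨ ¬p1) — ¬p3 is true.
  8. (¬p3) — ¬p3 is true.
  9. (¬p5) — ¬p5 is true.
  10. (p3 ∨ ¬p7 ∨ ¬p4) — ¬p4 is true.
  11. (¬p1 ∨ ¬p8 ∨ ¬p4) — ¬p8 is true.
  12. (¬p8 ∨ ¬p1 ∨ ¬p5) — ¬p8 is true.
  13. (p8 ∨ ¬p5 ∨ ¬p2) — ¬p5 is true.
  14. (¬p1 ∨ ¬p5 ∨ p3) — ¬p1 is true.
  15. (¬p2 ∨ p7) — ¬p2 is true.
  16. (¬p1 ∨ p2) — ¬p1 is true.
  17. (¬p7 ∨ ¬p2) — ¬p2 is true.
  18. (¬p4 ∨ p3 ∨ ¬p2) — ¬p4 is true.
  19. (p6) — p6 is true.
  20. (¬p3 ∨ ¬p1 ∨ ¬p5) — ¬p5 is true.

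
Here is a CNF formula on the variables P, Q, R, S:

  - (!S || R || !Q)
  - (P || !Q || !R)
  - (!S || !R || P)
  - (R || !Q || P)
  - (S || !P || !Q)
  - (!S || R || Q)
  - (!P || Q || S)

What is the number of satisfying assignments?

Satisfying assignments:
  P=F Q=F R=F S=F
  P=F Q=F R=T S=F
  P=T Q=F R=T S=T
  P=T Q=T R=T S=T
That's 4 in total.

4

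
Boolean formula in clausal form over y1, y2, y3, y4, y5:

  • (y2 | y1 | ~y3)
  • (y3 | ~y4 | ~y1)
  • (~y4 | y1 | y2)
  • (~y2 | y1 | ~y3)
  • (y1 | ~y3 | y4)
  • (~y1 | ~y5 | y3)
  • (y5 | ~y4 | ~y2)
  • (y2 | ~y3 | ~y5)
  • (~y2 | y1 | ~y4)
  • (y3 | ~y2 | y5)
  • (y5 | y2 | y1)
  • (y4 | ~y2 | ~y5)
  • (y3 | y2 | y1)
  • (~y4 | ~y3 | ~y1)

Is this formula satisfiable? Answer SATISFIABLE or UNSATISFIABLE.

SATISFIABLE

Branch on y1: take y1 = True.
For the remaining variables, y2 = True, y3 = True, y4 = False, y5 = False works.
So y1=T, y2=T, y3=T, y4=F, y5=F is a satisfying assignment.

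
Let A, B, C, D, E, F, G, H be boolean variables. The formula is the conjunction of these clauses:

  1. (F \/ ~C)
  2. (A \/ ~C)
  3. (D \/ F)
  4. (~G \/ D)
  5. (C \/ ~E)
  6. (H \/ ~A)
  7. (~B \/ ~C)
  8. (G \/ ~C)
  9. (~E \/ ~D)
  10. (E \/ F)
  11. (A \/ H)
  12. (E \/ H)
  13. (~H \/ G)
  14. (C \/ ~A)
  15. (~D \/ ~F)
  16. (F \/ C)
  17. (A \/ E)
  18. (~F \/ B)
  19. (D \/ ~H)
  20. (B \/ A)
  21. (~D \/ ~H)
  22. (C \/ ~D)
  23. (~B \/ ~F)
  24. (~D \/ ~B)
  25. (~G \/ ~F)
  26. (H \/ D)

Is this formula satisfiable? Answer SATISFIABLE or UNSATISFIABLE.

D = True:
  propagation gives E=False, F=True; an empty clause results — contradiction.
D = False:
  propagation gives F=True, G=False, C=False, E=False; an empty clause results — contradiction.
Every branch closes, so no satisfying assignment exists.

UNSATISFIABLE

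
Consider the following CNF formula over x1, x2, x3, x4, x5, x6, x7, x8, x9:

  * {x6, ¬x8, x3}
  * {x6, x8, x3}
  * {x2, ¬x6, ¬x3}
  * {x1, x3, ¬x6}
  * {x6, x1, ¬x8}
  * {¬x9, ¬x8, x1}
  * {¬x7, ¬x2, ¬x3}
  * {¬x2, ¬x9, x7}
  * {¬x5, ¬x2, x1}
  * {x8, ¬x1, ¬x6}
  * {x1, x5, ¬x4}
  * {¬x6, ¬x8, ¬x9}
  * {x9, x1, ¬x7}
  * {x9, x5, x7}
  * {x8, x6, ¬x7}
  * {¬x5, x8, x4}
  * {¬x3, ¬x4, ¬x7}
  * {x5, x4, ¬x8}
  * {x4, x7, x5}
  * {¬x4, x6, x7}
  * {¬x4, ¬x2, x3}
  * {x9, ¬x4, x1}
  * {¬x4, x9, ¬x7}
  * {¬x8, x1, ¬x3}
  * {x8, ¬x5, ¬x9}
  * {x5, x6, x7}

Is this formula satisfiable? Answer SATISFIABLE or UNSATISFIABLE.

Branch on x1: take x1 = True.
Set x2 = False and propagate.
For the remaining variables, x3 = True, x4 = False, x5 = True, x6 = False, x7 = True, x8 = True, x9 = False works.
Every clause has at least one true literal under this assignment.
So x1=T  x2=F  x3=T  x4=F  x5=T  x6=F  x7=T  x8=T  x9=F is a satisfying assignment.

SATISFIABLE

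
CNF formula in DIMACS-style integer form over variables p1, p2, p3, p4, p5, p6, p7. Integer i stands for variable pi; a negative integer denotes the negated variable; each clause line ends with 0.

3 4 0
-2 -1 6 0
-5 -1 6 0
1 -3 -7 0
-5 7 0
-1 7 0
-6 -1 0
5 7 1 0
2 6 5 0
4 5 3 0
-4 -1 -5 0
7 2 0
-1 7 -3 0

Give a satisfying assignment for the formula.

p1=False, p2=True, p3=False, p4=True, p5=True, p6=False, p7=True

Check each clause:
  1. (p3 | p4) — p4 is true.
  2. (p6 | ~p2 | ~p1) — ~p1 is true.
  3. (~p1 | p6 | ~p5) — ~p1 is true.
  4. (~p3 | ~p7 | p1) — ~p3 is true.
  5. (~p5 | p7) — p7 is true.
  6. (~p1 | p7) — ~p1 is true.
  7. (~p6 | ~p1) — ~p6 is true.
  8. (p5 | p1 | p7) — p5 is true.
  9. (p6 | p2 | p5) — p2 is true.
  10. (p3 | p5 | p4) — p4 is true.
  11. (~p5 | ~p1 | ~p4) — ~p1 is true.
  12. (p7 | p2) — p2 is true.
  13. (~p1 | p7 | ~p3) — ~p3 is true.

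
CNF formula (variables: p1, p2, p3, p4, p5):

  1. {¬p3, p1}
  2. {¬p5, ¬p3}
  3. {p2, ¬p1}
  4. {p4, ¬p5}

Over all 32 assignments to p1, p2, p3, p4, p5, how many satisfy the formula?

Case analysis on p1 and p3:
  p1=T, p3=T: remaining (p2,p4,p5) ∈ {(T,F,F); (T,T,F)} — 2.
  p1=T, p3=F: remaining (p2,p4,p5) ∈ {(T,F,F); (T,T,F); (T,T,T)} — 3.
  p1=F, p3=T: a clause becomes empty — 0.
  p1=F, p3=F: p2 free; 3 ways for (p4,p5) × 2^1 = 6.
Total: 2 + 3 + 0 + 6 = 11.

11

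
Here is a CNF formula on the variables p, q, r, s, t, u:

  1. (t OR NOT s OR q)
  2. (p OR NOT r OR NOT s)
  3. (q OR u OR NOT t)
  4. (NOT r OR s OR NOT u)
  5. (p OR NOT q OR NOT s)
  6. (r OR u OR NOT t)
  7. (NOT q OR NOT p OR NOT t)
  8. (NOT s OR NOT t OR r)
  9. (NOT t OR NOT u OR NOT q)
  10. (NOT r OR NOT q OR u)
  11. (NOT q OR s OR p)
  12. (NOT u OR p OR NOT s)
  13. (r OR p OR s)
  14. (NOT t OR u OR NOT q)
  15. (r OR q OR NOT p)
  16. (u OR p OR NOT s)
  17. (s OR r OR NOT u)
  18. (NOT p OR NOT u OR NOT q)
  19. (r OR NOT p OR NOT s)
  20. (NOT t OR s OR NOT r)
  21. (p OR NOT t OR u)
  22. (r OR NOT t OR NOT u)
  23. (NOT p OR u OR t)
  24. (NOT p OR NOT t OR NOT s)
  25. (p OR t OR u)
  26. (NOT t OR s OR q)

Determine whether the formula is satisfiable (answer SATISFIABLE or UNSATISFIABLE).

p = True:
  t = True:
    propagation gives q=False, u=True, r=True, s=True; an empty clause results — contradiction.
  t = False:
    propagation gives u=True, q=False, s=False, r=False; an empty clause results — contradiction.
p = False:
  s = True:
    propagation gives r=False, q=False, t=True; an empty clause results — contradiction.
  s = False:
    propagation gives q=False, r=True, u=False, t=False; an empty clause results — contradiction.
Every branch closes, so no satisfying assignment exists.

UNSATISFIABLE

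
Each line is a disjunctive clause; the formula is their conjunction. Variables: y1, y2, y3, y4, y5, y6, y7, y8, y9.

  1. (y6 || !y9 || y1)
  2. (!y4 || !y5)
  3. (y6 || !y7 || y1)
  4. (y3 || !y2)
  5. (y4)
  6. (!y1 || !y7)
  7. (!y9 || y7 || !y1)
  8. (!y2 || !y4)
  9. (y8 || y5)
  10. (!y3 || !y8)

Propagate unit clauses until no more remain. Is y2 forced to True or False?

(y4) is a unit clause: y4 = True.
(!y5 || !y4): since y4 = True, the clause reduces to (!y5). y5 = False.
From (!y2 || !y4) and y4 = True: y2 = False.

False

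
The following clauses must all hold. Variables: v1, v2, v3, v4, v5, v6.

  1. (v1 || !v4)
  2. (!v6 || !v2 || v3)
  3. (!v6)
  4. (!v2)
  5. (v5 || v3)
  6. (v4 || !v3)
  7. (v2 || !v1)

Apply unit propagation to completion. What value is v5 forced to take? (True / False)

(!v6) stands alone — v6 = False.
Unit clause (!v2) sets v2 = False.
From (v2 || !v1) and v2 = False: v1 = False.
From (!v4 || v1) and v1 = False: v4 = False.
(!v3 || v4): since v4 = False, the clause reduces to (!v3). v3 = False.
From (v3 || v5) and v3 = False: v5 = True.

True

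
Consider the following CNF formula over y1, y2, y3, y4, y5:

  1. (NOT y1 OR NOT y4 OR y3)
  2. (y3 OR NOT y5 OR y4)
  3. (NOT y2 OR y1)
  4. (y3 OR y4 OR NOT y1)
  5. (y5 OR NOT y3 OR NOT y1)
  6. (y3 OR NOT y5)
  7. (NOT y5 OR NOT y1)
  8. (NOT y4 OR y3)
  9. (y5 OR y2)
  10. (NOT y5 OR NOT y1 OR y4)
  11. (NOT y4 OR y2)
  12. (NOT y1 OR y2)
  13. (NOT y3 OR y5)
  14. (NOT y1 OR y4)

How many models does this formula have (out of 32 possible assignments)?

1

The models are:
  y1=0 y2=0 y3=1 y4=0 y5=1
Count: 1.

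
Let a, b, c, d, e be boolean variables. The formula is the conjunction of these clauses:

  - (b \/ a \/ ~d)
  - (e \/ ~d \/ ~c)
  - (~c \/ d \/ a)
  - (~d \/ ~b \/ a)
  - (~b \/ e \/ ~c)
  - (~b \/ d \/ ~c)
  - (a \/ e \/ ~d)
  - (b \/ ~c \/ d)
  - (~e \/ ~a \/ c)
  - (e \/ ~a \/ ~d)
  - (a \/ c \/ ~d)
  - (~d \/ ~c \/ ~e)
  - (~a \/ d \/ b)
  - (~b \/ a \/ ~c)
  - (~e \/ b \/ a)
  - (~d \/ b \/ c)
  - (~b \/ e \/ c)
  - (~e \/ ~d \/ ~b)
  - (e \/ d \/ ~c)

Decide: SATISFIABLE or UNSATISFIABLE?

Try a = False.
The remaining clauses are satisfied by b = True, c = False, d = False, e = True.
Every clause has at least one true literal under this assignment.
So a = F, b = T, c = F, d = F, e = T is a satisfying assignment.

SATISFIABLE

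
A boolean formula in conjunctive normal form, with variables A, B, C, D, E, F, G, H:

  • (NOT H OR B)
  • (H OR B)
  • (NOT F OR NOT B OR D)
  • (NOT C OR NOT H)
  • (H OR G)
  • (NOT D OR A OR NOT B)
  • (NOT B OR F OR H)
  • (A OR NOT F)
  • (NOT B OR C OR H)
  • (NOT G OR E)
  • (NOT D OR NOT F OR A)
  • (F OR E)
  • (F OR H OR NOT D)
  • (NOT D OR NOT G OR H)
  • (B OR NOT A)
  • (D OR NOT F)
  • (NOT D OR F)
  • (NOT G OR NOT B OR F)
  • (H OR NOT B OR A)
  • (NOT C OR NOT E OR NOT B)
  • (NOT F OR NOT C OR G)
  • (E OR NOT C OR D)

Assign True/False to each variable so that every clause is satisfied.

A=1, B=1, C=0, D=1, E=1, F=1, G=1, H=1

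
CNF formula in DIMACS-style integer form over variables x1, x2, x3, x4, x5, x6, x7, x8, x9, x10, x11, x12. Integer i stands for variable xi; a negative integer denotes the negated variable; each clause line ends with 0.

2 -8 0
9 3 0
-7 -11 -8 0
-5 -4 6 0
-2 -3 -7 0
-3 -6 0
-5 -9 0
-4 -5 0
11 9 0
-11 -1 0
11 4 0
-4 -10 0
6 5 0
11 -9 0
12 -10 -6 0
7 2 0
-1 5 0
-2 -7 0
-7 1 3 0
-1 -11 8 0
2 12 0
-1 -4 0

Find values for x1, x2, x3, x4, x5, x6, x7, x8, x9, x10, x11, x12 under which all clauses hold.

x1=0, x2=1, x3=1, x4=0, x5=1, x6=0, x7=0, x8=0, x9=0, x10=1, x11=1, x12=1

Check each clause:
  1. {¬x8, x2} — ¬x8 is true.
  2. {x3, x9} — x3 is true.
  3. {¬x7, ¬x11, ¬x8} — ¬x8 is true.
  4. {x6, ¬x4, ¬x5} — ¬x4 is true.
  5. {¬x7, ¬x2, ¬x3} — ¬x7 is true.
  6. {¬x3, ¬x6} — ¬x6 is true.
  7. {¬x5, ¬x9} — ¬x9 is true.
  8. {¬x4, ¬x5} — ¬x4 is true.
  9. {x9, x11} — x11 is true.
  10. {¬x1, ¬x11} — ¬x1 is true.
  11. {x11, x4} — x11 is true.
  12. {¬x4, ¬x10} — ¬x4 is true.
  13. {x5, x6} — x5 is true.
  14. {x11, ¬x9} — x11 is true.
  15. {¬x6, ¬x10, x12} — ¬x6 is true.
  16. {x7, x2} — x2 is true.
  17. {x5, ¬x1} — x5 is true.
  18. {¬x2, ¬x7} — ¬x7 is true.
  19. {¬x7, x1, x3} — x3 is true.
  20. {x8, ¬x11, ¬x1} — ¬x1 is true.
  21. {x2, x12} — x2 is true.
  22. {¬x4, ¬x1} — ¬x4 is true.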